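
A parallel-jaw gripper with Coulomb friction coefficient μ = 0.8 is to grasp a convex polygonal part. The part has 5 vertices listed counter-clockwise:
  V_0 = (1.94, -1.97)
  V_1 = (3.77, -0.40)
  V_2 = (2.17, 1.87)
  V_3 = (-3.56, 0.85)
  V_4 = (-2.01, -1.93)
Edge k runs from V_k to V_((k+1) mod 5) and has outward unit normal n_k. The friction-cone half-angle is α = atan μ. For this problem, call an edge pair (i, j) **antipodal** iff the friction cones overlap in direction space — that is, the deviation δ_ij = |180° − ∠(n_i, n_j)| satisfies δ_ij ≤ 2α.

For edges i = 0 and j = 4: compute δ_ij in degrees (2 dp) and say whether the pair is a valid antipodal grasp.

α = atan 0.8 = 38.66°;  2α = 77.32°
edge 0: e_0 = (+1.83, +1.57);  n_0 = (+0.6511, -0.7590)
edge 4: e_4 = (+3.95, -0.04);  n_4 = (-0.0101, -0.9999)
∠(n_0, n_4) = 41.21°
δ = |180° − 41.21°| = 138.79°
138.79° > 2α = 77.32°  →  invalid

δ = 138.79°, invalid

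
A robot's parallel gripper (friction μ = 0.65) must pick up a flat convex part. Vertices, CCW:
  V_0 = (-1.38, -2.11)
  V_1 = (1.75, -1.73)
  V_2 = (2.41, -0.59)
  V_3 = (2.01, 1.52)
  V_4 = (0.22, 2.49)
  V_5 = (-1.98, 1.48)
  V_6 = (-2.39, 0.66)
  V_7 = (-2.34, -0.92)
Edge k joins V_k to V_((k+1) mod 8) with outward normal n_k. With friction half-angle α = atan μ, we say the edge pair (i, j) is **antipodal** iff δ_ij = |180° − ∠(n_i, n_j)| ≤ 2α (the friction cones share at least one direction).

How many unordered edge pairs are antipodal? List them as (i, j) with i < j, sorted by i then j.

count = 11; pairs: (0,3), (0,4), (0,5), (1,4), (1,5), (1,6), (2,5), (2,6), (2,7), (3,6), (3,7)

α = atan 0.65 = 33.02°;  2α = 66.05°
n_0 = (+0.1205, -0.9927)
n_1 = (+0.8654, -0.5010)
n_2 = (+0.9825, +0.1863)
n_3 = (+0.4764, +0.8792)
n_4 = (-0.4172, +0.9088)
n_5 = (-0.8944, +0.4472)
n_6 = (-0.9995, -0.0316)
n_7 = (-0.7783, -0.6279)
  (0,1): δ = 126.99°  ·
  (0,2): δ = 86.19°  ·
  (0,3): δ = 35.38°  ✓
  (0,4): δ = 17.74°  ✓
  (0,5): δ = 56.51°  ✓
  (0,6): δ = 84.89°  ·
  (0,7): δ = 121.97°  ·
  (1,2): δ = 139.20°  ·
  (1,3): δ = 88.38°  ·
  (1,4): δ = 35.27°  ✓
  (1,5): δ = 3.50°  ✓
  (1,6): δ = 31.88°  ✓
  (1,7): δ = 68.96°  ·
  (2,3): δ = 129.19°  ·
  (2,4): δ = 76.07°  ·
  (2,5): δ = 37.30°  ✓
  (2,6): δ = 8.92°  ✓
  (2,7): δ = 28.16°  ✓
  (3,4): δ = 126.89°  ·
  (3,5): δ = 88.11°  ·
  (3,6): δ = 59.73°  ✓
  (3,7): δ = 22.65°  ✓
  (4,5): δ = 141.22°  ·
  (4,6): δ = 112.85°  ·
  (4,7): δ = 75.77°  ·
  (5,6): δ = 151.62°  ·
  (5,7): δ = 114.54°  ·
  (6,7): δ = 142.92°  ·
antipodal pairs: 11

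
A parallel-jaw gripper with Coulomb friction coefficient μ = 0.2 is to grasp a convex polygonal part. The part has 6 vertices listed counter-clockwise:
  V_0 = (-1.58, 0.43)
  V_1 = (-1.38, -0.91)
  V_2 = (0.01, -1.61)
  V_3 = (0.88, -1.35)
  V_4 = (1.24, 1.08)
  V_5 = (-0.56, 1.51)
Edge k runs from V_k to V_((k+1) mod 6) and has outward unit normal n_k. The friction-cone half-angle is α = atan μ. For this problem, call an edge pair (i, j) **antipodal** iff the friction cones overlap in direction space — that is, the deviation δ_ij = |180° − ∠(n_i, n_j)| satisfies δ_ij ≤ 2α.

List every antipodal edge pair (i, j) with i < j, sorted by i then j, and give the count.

count = 2; pairs: (0,3), (1,4)

α = atan 0.2 = 11.31°;  2α = 22.62°
n_0 = (-0.9890, -0.1476)
n_1 = (-0.4498, -0.8931)
n_2 = (+0.2863, -0.9581)
n_3 = (+0.9892, -0.1465)
n_4 = (+0.2324, +0.9726)
n_5 = (-0.7270, +0.6866)
  (0,1): δ = 125.22°  ·
  (0,2): δ = 81.85°  ·
  (0,3): δ = 16.92°  ✓
  (0,4): δ = 68.08°  ·
  (0,5): δ = 128.15°  ·
  (1,2): δ = 136.63°  ·
  (1,3): δ = 71.70°  ·
  (1,4): δ = 13.29°  ✓
  (1,5): δ = 73.37°  ·
  (2,3): δ = 115.07°  ·
  (2,4): δ = 30.07°  ·
  (2,5): δ = 30.00°  ·
  (3,4): δ = 95.01°  ·
  (3,5): δ = 34.94°  ·
  (4,5): δ = 119.93°  ·
antipodal pairs: 2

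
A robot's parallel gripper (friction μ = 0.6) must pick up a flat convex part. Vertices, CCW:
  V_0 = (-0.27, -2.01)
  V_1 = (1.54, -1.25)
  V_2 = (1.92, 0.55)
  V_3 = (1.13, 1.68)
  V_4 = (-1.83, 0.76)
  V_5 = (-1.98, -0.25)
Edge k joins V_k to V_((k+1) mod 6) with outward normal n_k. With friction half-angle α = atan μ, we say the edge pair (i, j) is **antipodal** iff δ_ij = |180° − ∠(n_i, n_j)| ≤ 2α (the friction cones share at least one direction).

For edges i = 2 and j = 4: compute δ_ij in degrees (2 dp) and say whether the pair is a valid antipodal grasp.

δ = 43.41°, valid

α = atan 0.6 = 30.96°;  2α = 61.93°
edge 2: e_2 = (-0.79, +1.13);  n_2 = (+0.8196, +0.5730)
edge 4: e_4 = (-0.15, -1.01);  n_4 = (-0.9892, +0.1469)
∠(n_2, n_4) = 136.59°
δ = |180° − 136.59°| = 43.41°
43.41° ≤ 2α = 61.93°  →  valid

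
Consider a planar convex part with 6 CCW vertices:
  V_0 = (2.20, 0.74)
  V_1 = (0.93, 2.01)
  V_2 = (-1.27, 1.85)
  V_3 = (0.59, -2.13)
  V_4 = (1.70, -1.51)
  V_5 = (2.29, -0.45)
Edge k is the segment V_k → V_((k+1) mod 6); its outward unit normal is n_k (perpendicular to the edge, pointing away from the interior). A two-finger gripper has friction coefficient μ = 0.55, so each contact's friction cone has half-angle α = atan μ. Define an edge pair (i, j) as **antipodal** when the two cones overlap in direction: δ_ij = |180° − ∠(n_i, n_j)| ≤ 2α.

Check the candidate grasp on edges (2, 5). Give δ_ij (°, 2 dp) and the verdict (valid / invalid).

α = atan 0.55 = 28.81°;  2α = 57.62°
edge 2: e_2 = (+1.86, -3.98);  n_2 = (-0.9060, -0.4234)
edge 5: e_5 = (-0.09, +1.19);  n_5 = (+0.9972, +0.0754)
∠(n_2, n_5) = 159.28°
δ = |180° − 159.28°| = 20.72°
20.72° ≤ 2α = 57.62°  →  valid

δ = 20.72°, valid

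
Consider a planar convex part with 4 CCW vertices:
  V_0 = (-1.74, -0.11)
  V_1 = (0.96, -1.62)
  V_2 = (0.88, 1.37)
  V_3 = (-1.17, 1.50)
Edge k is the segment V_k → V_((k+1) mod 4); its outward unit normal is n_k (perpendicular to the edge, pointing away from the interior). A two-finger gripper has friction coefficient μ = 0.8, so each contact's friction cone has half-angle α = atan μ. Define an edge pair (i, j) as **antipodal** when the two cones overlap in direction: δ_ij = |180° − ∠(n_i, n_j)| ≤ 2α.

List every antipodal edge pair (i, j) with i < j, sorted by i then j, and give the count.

α = atan 0.8 = 38.66°;  2α = 77.32°
n_0 = (-0.4881, -0.8728)
n_1 = (+0.9996, +0.0267)
n_2 = (+0.0633, +0.9980)
n_3 = (-0.9427, +0.3337)
  (0,1): δ = 59.25°  ✓
  (0,2): δ = 25.59°  ✓
  (0,3): δ = 99.72°  ·
  (1,2): δ = 95.16°  ·
  (1,3): δ = 21.03°  ✓
  (2,3): δ = 105.87°  ·
antipodal pairs: 3

count = 3; pairs: (0,1), (0,2), (1,3)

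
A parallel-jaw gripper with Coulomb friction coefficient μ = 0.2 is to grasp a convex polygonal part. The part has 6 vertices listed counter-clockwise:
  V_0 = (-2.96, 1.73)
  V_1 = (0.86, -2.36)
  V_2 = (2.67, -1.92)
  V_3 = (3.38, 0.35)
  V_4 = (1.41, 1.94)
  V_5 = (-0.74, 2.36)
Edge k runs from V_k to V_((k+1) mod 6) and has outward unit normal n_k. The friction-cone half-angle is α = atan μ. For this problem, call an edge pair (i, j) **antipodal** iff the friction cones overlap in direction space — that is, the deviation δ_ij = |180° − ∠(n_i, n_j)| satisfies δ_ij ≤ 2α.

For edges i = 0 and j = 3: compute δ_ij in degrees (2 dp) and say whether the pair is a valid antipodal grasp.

α = atan 0.2 = 11.31°;  2α = 22.62°
edge 0: e_0 = (+3.82, -4.09);  n_0 = (-0.7308, -0.6826)
edge 3: e_3 = (-1.97, +1.59);  n_3 = (+0.6281, +0.7782)
∠(n_0, n_3) = 171.95°
δ = |180° − 171.95°| = 8.05°
8.05° ≤ 2α = 22.62°  →  valid

δ = 8.05°, valid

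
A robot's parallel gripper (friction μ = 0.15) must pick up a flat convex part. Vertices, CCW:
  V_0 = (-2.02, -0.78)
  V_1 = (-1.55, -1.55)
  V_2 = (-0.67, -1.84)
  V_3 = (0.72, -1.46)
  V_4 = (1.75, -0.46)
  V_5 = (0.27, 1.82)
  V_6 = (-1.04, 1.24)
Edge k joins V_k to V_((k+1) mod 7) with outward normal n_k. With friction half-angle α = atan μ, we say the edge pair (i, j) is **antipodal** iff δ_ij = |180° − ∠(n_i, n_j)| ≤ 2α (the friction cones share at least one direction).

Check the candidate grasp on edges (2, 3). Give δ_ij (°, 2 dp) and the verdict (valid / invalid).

α = atan 0.15 = 8.53°;  2α = 17.06°
edge 2: e_2 = (+1.39, +0.38);  n_2 = (+0.2637, -0.9646)
edge 3: e_3 = (+1.03, +1.00);  n_3 = (+0.6966, -0.7175)
∠(n_2, n_3) = 28.86°
δ = |180° − 28.86°| = 151.14°
151.14° > 2α = 17.06°  →  invalid

δ = 151.14°, invalid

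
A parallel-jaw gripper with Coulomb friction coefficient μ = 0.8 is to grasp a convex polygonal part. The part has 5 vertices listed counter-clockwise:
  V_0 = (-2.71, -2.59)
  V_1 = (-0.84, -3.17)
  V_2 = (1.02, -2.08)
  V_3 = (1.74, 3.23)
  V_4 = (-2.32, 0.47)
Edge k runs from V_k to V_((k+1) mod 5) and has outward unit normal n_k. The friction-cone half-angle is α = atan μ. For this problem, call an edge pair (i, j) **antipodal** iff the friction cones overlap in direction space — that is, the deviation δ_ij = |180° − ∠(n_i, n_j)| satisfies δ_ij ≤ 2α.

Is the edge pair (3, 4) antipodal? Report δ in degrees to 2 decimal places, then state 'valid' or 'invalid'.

δ = 131.47°, invalid

α = atan 0.8 = 38.66°;  2α = 77.32°
edge 3: e_3 = (-4.06, -2.76);  n_3 = (-0.5622, +0.8270)
edge 4: e_4 = (-0.39, -3.06);  n_4 = (-0.9920, +0.1264)
∠(n_3, n_4) = 48.53°
δ = |180° − 48.53°| = 131.47°
131.47° > 2α = 77.32°  →  invalid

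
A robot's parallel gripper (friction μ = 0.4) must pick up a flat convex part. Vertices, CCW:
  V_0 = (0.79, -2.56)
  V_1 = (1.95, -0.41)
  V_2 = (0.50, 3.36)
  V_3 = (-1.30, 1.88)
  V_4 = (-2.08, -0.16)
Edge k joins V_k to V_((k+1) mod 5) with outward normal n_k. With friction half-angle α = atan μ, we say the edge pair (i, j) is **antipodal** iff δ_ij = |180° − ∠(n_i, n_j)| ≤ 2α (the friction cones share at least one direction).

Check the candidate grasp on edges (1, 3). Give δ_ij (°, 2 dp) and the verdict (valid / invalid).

δ = 41.96°, valid

α = atan 0.4 = 21.80°;  2α = 43.60°
edge 1: e_1 = (-1.45, +3.77);  n_1 = (+0.9333, +0.3590)
edge 3: e_3 = (-0.78, -2.04);  n_3 = (-0.9341, +0.3571)
∠(n_1, n_3) = 138.04°
δ = |180° − 138.04°| = 41.96°
41.96° ≤ 2α = 43.60°  →  valid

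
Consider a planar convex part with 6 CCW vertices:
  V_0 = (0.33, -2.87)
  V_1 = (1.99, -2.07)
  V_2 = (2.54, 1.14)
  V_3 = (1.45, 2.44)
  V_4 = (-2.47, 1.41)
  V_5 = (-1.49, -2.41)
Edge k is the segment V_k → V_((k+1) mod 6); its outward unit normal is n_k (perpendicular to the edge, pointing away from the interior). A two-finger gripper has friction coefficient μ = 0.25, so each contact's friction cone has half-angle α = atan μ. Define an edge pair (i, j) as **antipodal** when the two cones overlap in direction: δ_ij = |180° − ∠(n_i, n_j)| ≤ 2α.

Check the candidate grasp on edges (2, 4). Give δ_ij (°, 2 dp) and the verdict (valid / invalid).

α = atan 0.25 = 14.04°;  2α = 28.07°
edge 2: e_2 = (-1.09, +1.30);  n_2 = (+0.7663, +0.6425)
edge 4: e_4 = (+0.98, -3.82);  n_4 = (-0.9686, -0.2485)
∠(n_2, n_4) = 154.41°
δ = |180° − 154.41°| = 25.59°
25.59° ≤ 2α = 28.07°  →  valid

δ = 25.59°, valid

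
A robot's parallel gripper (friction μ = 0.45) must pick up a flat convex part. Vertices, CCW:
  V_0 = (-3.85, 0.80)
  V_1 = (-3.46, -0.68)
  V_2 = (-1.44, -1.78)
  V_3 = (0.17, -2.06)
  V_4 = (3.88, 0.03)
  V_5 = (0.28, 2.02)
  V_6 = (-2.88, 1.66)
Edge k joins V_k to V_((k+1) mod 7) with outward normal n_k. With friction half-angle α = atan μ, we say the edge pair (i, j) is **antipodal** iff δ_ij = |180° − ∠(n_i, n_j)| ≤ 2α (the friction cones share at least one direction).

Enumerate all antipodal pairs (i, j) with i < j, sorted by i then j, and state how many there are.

count = 7; pairs: (0,4), (1,4), (1,5), (2,4), (2,5), (3,5), (3,6)

α = atan 0.45 = 24.23°;  2α = 48.46°
n_0 = (-0.9670, -0.2548)
n_1 = (-0.4782, -0.8782)
n_2 = (-0.1713, -0.9852)
n_3 = (+0.4908, -0.8713)
n_4 = (+0.4838, +0.8752)
n_5 = (-0.1132, +0.9936)
n_6 = (-0.6634, +0.7483)
  (0,1): δ = 133.33°  ·
  (0,2): δ = 114.63°  ·
  (0,3): δ = 75.37°  ·
  (0,4): δ = 46.30°  ✓
  (0,5): δ = 81.74°  ·
  (0,6): δ = 116.80°  ·
  (1,2): δ = 161.30°  ·
  (1,3): δ = 122.03°  ·
  (1,4): δ = 0.36°  ✓
  (1,5): δ = 35.07°  ✓
  (1,6): δ = 70.13°  ·
  (2,3): δ = 140.74°  ·
  (2,4): δ = 19.07°  ✓
  (2,5): δ = 16.37°  ✓
  (2,6): δ = 51.43°  ·
  (3,4): δ = 58.33°  ·
  (3,5): δ = 22.90°  ✓
  (3,6): δ = 12.17°  ✓
  (4,5): δ = 144.57°  ·
  (4,6): δ = 109.51°  ·
  (5,6): δ = 144.94°  ·
antipodal pairs: 7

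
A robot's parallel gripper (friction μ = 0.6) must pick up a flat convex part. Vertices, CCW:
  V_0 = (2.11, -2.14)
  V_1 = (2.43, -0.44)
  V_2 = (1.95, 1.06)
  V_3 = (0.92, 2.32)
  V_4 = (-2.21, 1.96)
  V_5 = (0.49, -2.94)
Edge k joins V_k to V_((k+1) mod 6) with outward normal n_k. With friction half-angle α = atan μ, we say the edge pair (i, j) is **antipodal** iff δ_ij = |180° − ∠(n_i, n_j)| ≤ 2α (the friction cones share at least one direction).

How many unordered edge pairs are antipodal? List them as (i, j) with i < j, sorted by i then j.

α = atan 0.6 = 30.96°;  2α = 61.93°
n_0 = (+0.9827, -0.1850)
n_1 = (+0.9524, +0.3048)
n_2 = (+0.7742, +0.6329)
n_3 = (-0.1143, +0.9935)
n_4 = (-0.8758, -0.4826)
n_5 = (+0.4428, -0.8966)
  (0,1): δ = 151.59°  ·
  (0,2): δ = 130.08°  ·
  (0,3): δ = 72.78°  ·
  (0,4): δ = 39.52°  ✓
  (0,5): δ = 126.94°  ·
  (1,2): δ = 158.48°  ·
  (1,3): δ = 101.18°  ·
  (1,4): δ = 11.11°  ✓
  (1,5): δ = 98.54°  ·
  (2,3): δ = 122.70°  ·
  (2,4): δ = 10.41°  ✓
  (2,5): δ = 77.02°  ·
  (3,4): δ = 67.71°  ·
  (3,5): δ = 19.72°  ✓
  (4,5): δ = 92.57°  ·
antipodal pairs: 4

count = 4; pairs: (0,4), (1,4), (2,4), (3,5)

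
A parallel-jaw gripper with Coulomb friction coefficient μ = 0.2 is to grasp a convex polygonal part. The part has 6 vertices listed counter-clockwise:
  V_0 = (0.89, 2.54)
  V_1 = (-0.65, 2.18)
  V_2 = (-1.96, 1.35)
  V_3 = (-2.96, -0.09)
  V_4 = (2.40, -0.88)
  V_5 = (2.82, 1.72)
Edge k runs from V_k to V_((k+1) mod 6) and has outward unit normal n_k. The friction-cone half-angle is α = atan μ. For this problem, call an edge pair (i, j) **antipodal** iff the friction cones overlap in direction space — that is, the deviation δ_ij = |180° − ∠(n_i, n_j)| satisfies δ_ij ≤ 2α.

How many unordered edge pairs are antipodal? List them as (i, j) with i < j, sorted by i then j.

α = atan 0.2 = 11.31°;  2α = 22.62°
n_0 = (-0.2276, +0.9737)
n_1 = (-0.5352, +0.8447)
n_2 = (-0.8214, +0.5704)
n_3 = (-0.1458, -0.9893)
n_4 = (+0.9872, -0.1595)
n_5 = (+0.3910, +0.9204)
  (0,1): δ = 160.80°  ·
  (0,2): δ = 137.94°  ·
  (0,3): δ = 21.54°  ✓
  (0,4): δ = 67.67°  ·
  (0,5): δ = 143.82°  ·
  (1,2): δ = 157.14°  ·
  (1,3): δ = 40.74°  ·
  (1,4): δ = 48.47°  ·
  (1,5): δ = 124.62°  ·
  (2,3): δ = 63.61°  ·
  (2,4): δ = 25.60°  ·
  (2,5): δ = 101.76°  ·
  (3,4): δ = 90.79°  ·
  (3,5): δ = 14.63°  ✓
  (4,5): δ = 103.84°  ·
antipodal pairs: 2

count = 2; pairs: (0,3), (3,5)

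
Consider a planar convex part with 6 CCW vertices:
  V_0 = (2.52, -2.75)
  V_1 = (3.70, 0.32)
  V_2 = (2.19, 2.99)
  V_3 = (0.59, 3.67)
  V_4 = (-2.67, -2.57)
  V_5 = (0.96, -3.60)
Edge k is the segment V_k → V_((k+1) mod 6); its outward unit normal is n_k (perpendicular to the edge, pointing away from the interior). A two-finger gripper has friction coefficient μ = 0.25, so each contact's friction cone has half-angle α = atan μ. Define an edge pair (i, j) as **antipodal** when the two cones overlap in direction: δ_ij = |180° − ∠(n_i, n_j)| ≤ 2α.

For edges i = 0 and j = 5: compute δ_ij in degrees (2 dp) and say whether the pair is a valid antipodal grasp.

α = atan 0.25 = 14.04°;  2α = 28.07°
edge 0: e_0 = (+1.18, +3.07);  n_0 = (+0.9334, -0.3588)
edge 5: e_5 = (+1.56, +0.85);  n_5 = (+0.4785, -0.8781)
∠(n_0, n_5) = 40.39°
δ = |180° − 40.39°| = 139.61°
139.61° > 2α = 28.07°  →  invalid

δ = 139.61°, invalid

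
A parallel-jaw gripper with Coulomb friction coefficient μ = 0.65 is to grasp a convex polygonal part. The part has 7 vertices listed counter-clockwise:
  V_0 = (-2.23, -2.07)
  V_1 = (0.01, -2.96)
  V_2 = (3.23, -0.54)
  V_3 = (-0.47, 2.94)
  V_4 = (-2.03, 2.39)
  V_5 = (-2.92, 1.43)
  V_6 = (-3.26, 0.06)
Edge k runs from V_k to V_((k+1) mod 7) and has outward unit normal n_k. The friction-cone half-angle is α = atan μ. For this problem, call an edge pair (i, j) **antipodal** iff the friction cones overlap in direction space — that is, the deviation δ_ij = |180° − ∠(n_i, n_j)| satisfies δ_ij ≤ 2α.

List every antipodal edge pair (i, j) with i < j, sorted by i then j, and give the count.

count = 7; pairs: (0,2), (0,3), (1,3), (1,4), (1,5), (2,5), (2,6)

α = atan 0.65 = 33.02°;  2α = 66.05°
n_0 = (-0.3692, -0.9293)
n_1 = (+0.6008, -0.7994)
n_2 = (+0.6851, +0.7284)
n_3 = (-0.3325, +0.9431)
n_4 = (-0.7333, +0.6799)
n_5 = (-0.9706, +0.2409)
n_6 = (-0.9003, -0.4353)
  (0,1): δ = 121.40°  ·
  (0,2): δ = 21.58°  ✓
  (0,3): δ = 41.09°  ✓
  (0,4): δ = 68.84°  ·
  (0,5): δ = 97.73°  ·
  (0,6): δ = 137.48°  ·
  (1,2): δ = 80.17°  ·
  (1,3): δ = 17.51°  ✓
  (1,4): δ = 10.24°  ✓
  (1,5): δ = 39.14°  ✓
  (1,6): δ = 78.88°  ·
  (2,3): δ = 117.33°  ·
  (2,4): δ = 89.59°  ·
  (2,5): δ = 60.69°  ✓
  (2,6): δ = 20.95°  ✓
  (3,4): δ = 152.25°  ·
  (3,5): δ = 123.36°  ·
  (3,6): δ = 83.61°  ·
  (4,5): δ = 151.10°  ·
  (4,6): δ = 111.36°  ·
  (5,6): δ = 140.26°  ·
antipodal pairs: 7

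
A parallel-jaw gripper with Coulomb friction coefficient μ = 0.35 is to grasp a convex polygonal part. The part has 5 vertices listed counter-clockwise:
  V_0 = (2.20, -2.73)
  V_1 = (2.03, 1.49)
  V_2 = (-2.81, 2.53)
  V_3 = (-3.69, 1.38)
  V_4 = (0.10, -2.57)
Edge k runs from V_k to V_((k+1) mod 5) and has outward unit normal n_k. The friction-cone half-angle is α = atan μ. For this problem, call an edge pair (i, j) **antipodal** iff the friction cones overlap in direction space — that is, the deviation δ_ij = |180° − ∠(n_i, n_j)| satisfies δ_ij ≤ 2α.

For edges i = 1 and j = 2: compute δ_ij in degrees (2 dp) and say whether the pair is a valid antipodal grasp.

α = atan 0.35 = 19.29°;  2α = 38.58°
edge 1: e_1 = (-4.84, +1.04);  n_1 = (+0.2101, +0.9777)
edge 2: e_2 = (-0.88, -1.15);  n_2 = (-0.7942, +0.6077)
∠(n_1, n_2) = 64.70°
δ = |180° − 64.70°| = 115.30°
115.30° > 2α = 38.58°  →  invalid

δ = 115.30°, invalid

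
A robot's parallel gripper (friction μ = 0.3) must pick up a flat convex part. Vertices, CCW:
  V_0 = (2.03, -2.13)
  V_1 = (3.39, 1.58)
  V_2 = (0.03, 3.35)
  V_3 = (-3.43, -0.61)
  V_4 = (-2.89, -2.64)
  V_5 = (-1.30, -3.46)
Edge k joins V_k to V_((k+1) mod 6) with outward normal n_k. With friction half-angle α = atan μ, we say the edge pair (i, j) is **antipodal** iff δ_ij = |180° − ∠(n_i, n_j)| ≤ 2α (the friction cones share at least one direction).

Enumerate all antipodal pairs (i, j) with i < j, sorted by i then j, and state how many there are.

α = atan 0.3 = 16.70°;  2α = 33.40°
n_0 = (+0.9389, -0.3442)
n_1 = (+0.4661, +0.8847)
n_2 = (-0.7530, +0.6580)
n_3 = (-0.9664, -0.2571)
n_4 = (-0.4584, -0.8888)
n_5 = (+0.3709, -0.9287)
  (0,1): δ = 97.65°  ·
  (0,2): δ = 21.01°  ✓
  (0,3): δ = 35.03°  ·
  (0,4): δ = 82.85°  ·
  (0,5): δ = 131.90°  ·
  (1,2): δ = 103.37°  ·
  (1,3): δ = 47.32°  ·
  (1,4): δ = 0.50°  ✓
  (1,5): δ = 49.55°  ·
  (2,3): δ = 123.96°  ·
  (2,4): δ = 76.14°  ·
  (2,5): δ = 27.08°  ✓
  (3,4): δ = 132.18°  ·
  (3,5): δ = 83.12°  ·
  (4,5): δ = 130.95°  ·
antipodal pairs: 3

count = 3; pairs: (0,2), (1,4), (2,5)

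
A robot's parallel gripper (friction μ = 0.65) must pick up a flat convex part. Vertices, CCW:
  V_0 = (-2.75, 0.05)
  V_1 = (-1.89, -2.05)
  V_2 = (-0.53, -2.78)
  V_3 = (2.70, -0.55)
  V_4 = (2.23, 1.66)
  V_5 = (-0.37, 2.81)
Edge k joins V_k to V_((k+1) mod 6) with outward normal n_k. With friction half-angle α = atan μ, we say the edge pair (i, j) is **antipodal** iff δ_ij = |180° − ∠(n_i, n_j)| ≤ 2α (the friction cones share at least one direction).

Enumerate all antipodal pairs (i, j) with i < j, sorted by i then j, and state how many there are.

α = atan 0.65 = 33.02°;  2α = 66.05°
n_0 = (-0.9254, -0.3790)
n_1 = (-0.4729, -0.8811)
n_2 = (+0.5681, -0.8229)
n_3 = (+0.9781, +0.2080)
n_4 = (+0.4045, +0.9145)
n_5 = (-0.7573, +0.6530)
  (0,1): δ = 140.50°  ·
  (0,2): δ = 77.65°  ·
  (0,3): δ = 10.26°  ✓
  (0,4): δ = 43.87°  ✓
  (0,5): δ = 116.96°  ·
  (1,2): δ = 117.15°  ·
  (1,3): δ = 49.77°  ✓
  (1,4): δ = 4.37°  ✓
  (1,5): δ = 77.45°  ·
  (2,3): δ = 112.62°  ·
  (2,4): δ = 58.48°  ✓
  (2,5): δ = 14.61°  ✓
  (3,4): δ = 125.87°  ·
  (3,5): δ = 52.78°  ✓
  (4,5): δ = 106.91°  ·
antipodal pairs: 7

count = 7; pairs: (0,3), (0,4), (1,3), (1,4), (2,4), (2,5), (3,5)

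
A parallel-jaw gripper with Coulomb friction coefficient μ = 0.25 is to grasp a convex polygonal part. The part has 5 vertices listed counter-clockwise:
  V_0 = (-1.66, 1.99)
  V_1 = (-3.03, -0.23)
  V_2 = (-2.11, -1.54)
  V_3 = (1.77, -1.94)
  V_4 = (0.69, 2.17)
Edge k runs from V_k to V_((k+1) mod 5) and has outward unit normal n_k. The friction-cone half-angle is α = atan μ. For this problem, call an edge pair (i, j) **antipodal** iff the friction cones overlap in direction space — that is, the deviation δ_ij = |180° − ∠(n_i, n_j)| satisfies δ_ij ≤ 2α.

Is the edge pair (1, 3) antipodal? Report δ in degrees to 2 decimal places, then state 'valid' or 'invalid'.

δ = 20.36°, valid

α = atan 0.25 = 14.04°;  2α = 28.07°
edge 1: e_1 = (+0.92, -1.31);  n_1 = (-0.8184, -0.5747)
edge 3: e_3 = (-1.08, +4.11);  n_3 = (+0.9672, +0.2541)
∠(n_1, n_3) = 159.64°
δ = |180° − 159.64°| = 20.36°
20.36° ≤ 2α = 28.07°  →  valid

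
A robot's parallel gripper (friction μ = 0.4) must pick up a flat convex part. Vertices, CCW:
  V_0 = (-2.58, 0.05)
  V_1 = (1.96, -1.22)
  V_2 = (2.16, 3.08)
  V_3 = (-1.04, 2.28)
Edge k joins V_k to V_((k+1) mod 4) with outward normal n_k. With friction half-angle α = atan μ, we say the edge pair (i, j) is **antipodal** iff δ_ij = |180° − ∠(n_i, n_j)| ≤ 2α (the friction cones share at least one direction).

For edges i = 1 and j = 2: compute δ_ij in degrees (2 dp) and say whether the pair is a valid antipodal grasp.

α = atan 0.4 = 21.80°;  2α = 43.60°
edge 1: e_1 = (+0.20, +4.30);  n_1 = (+0.9989, -0.0465)
edge 2: e_2 = (-3.20, -0.80);  n_2 = (-0.2425, +0.9701)
∠(n_1, n_2) = 106.70°
δ = |180° − 106.70°| = 73.30°
73.30° > 2α = 43.60°  →  invalid

δ = 73.30°, invalid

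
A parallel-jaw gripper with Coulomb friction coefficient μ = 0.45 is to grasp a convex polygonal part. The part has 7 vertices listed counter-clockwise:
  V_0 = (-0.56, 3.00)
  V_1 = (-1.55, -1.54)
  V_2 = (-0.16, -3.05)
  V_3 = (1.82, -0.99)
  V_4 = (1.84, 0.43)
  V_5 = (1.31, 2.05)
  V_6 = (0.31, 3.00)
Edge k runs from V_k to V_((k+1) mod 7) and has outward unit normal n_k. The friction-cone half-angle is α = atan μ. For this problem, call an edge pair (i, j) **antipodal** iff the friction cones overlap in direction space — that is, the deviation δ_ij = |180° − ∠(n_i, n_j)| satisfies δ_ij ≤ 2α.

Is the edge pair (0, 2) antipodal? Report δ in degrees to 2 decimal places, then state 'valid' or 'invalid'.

α = atan 0.45 = 24.23°;  2α = 48.46°
edge 0: e_0 = (-0.99, -4.54);  n_0 = (-0.9770, +0.2131)
edge 2: e_2 = (+1.98, +2.06);  n_2 = (+0.7210, -0.6930)
∠(n_0, n_2) = 148.44°
δ = |180° − 148.44°| = 31.56°
31.56° ≤ 2α = 48.46°  →  valid

δ = 31.56°, valid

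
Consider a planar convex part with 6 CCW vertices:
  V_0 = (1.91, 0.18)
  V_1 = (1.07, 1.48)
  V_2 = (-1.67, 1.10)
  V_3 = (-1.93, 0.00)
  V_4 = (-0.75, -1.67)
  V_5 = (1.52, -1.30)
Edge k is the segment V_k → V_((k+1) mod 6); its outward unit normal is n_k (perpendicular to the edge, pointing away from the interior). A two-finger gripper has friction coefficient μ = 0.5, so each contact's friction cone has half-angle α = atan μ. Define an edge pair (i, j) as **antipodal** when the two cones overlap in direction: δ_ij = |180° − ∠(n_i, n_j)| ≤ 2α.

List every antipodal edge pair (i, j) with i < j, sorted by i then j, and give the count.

α = atan 0.5 = 26.57°;  2α = 53.13°
n_0 = (+0.8399, +0.5427)
n_1 = (-0.1374, +0.9905)
n_2 = (-0.9732, +0.2300)
n_3 = (-0.8167, -0.5771)
n_4 = (+0.1609, -0.9870)
n_5 = (+0.9670, -0.2548)
  (0,1): δ = 114.97°  ·
  (0,2): δ = 46.17°  ✓
  (0,3): δ = 2.38°  ✓
  (0,4): δ = 66.39°  ·
  (0,5): δ = 132.37°  ·
  (1,2): δ = 111.19°  ·
  (1,3): δ = 62.65°  ·
  (1,4): δ = 1.36°  ✓
  (1,5): δ = 67.34°  ·
  (2,3): δ = 131.46°  ·
  (2,4): δ = 67.44°  ·
  (2,5): δ = 1.46°  ✓
  (3,4): δ = 115.99°  ·
  (3,5): δ = 50.01°  ✓
  (4,5): δ = 114.02°  ·
antipodal pairs: 5

count = 5; pairs: (0,2), (0,3), (1,4), (2,5), (3,5)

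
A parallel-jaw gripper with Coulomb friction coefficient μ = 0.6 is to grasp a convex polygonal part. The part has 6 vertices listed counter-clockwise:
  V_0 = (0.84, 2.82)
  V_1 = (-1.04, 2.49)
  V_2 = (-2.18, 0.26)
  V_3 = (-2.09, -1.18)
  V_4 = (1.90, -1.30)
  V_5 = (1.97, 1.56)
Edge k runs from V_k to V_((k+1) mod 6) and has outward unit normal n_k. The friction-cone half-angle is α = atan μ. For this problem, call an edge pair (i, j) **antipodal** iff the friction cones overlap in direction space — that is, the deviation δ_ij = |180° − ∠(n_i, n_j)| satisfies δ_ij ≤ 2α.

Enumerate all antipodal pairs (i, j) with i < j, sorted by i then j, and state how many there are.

α = atan 0.6 = 30.96°;  2α = 61.93°
n_0 = (-0.1729, +0.9849)
n_1 = (-0.8904, +0.4552)
n_2 = (-0.9981, -0.0624)
n_3 = (-0.0301, -0.9995)
n_4 = (+0.9997, -0.0245)
n_5 = (+0.7445, +0.6677)
  (0,1): δ = 127.03°  ·
  (0,2): δ = 96.38°  ·
  (0,3): δ = 11.68°  ✓
  (0,4): δ = 78.64°  ·
  (0,5): δ = 121.93°  ·
  (1,2): δ = 149.35°  ·
  (1,3): δ = 64.65°  ·
  (1,4): δ = 25.67°  ✓
  (1,5): δ = 68.96°  ·
  (2,3): δ = 95.30°  ·
  (2,4): δ = 4.98°  ✓
  (2,5): δ = 38.31°  ✓
  (3,4): δ = 89.68°  ·
  (3,5): δ = 46.39°  ✓
  (4,5): δ = 136.71°  ·
antipodal pairs: 5

count = 5; pairs: (0,3), (1,4), (2,4), (2,5), (3,5)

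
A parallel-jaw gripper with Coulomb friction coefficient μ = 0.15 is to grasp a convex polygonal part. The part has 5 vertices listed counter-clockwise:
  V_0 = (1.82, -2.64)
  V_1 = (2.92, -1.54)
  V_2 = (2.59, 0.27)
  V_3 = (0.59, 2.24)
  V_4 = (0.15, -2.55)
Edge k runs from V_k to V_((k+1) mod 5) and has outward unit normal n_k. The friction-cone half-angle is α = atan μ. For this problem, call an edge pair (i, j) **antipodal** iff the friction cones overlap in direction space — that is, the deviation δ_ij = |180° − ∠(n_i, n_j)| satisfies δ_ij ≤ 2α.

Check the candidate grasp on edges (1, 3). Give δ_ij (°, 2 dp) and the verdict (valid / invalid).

δ = 15.58°, valid

α = atan 0.15 = 8.53°;  2α = 17.06°
edge 1: e_1 = (-0.33, +1.81);  n_1 = (+0.9838, +0.1794)
edge 3: e_3 = (-0.44, -4.79);  n_3 = (-0.9958, +0.0915)
∠(n_1, n_3) = 164.42°
δ = |180° − 164.42°| = 15.58°
15.58° ≤ 2α = 17.06°  →  valid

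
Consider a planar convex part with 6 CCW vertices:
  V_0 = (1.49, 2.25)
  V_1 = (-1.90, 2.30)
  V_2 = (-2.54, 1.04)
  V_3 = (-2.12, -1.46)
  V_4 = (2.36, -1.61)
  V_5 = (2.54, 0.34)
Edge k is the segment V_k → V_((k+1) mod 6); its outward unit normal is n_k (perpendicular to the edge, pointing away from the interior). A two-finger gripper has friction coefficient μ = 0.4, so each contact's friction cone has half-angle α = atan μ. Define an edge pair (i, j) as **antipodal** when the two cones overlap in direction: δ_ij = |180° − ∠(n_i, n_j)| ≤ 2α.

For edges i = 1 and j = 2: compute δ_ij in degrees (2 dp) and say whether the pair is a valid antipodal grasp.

δ = 143.54°, invalid

α = atan 0.4 = 21.80°;  2α = 43.60°
edge 1: e_1 = (-0.64, -1.26);  n_1 = (-0.8916, +0.4529)
edge 2: e_2 = (+0.42, -2.50);  n_2 = (-0.9862, -0.1657)
∠(n_1, n_2) = 36.46°
δ = |180° − 36.46°| = 143.54°
143.54° > 2α = 43.60°  →  invalid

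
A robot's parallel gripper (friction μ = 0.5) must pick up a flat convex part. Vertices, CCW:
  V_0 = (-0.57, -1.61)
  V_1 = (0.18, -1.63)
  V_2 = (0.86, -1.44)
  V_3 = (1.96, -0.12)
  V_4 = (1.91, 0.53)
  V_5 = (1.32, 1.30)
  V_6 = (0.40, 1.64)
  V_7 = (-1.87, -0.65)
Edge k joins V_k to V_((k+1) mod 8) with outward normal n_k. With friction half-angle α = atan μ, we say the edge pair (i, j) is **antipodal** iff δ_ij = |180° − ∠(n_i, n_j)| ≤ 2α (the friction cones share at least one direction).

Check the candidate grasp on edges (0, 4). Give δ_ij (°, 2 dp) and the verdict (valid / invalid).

δ = 51.01°, valid

α = atan 0.5 = 26.57°;  2α = 53.13°
edge 0: e_0 = (+0.75, -0.02);  n_0 = (-0.0267, -0.9996)
edge 4: e_4 = (-0.59, +0.77);  n_4 = (+0.7938, +0.6082)
∠(n_0, n_4) = 128.99°
δ = |180° − 128.99°| = 51.01°
51.01° ≤ 2α = 53.13°  →  valid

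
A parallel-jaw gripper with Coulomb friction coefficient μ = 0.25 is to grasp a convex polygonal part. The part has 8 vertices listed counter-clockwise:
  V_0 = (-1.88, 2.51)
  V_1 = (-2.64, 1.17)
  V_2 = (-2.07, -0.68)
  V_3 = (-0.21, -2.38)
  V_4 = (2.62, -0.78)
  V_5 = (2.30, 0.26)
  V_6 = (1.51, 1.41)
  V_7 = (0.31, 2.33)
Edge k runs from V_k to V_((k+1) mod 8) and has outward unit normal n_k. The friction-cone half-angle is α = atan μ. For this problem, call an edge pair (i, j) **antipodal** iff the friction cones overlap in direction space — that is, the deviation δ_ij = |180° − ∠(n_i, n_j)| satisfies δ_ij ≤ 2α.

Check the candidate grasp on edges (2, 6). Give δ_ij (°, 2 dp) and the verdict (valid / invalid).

α = atan 0.25 = 14.04°;  2α = 28.07°
edge 2: e_2 = (+1.86, -1.70);  n_2 = (-0.6746, -0.7381)
edge 6: e_6 = (-1.20, +0.92);  n_6 = (+0.6084, +0.7936)
∠(n_2, n_6) = 175.05°
δ = |180° − 175.05°| = 4.95°
4.95° ≤ 2α = 28.07°  →  valid

δ = 4.95°, valid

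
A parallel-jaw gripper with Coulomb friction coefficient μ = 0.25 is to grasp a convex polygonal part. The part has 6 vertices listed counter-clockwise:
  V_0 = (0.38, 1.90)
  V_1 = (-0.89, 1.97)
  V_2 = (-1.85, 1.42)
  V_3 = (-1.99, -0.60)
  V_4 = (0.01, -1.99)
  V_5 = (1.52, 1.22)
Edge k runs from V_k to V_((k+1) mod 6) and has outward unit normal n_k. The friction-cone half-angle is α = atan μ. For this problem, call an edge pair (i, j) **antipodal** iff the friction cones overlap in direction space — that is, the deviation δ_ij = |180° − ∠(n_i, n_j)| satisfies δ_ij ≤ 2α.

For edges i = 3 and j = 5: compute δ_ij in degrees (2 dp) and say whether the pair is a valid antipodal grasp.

δ = 3.98°, valid

α = atan 0.25 = 14.04°;  2α = 28.07°
edge 3: e_3 = (+2.00, -1.39);  n_3 = (-0.5707, -0.8212)
edge 5: e_5 = (-1.14, +0.68);  n_5 = (+0.5123, +0.8588)
∠(n_3, n_5) = 176.02°
δ = |180° − 176.02°| = 3.98°
3.98° ≤ 2α = 28.07°  →  valid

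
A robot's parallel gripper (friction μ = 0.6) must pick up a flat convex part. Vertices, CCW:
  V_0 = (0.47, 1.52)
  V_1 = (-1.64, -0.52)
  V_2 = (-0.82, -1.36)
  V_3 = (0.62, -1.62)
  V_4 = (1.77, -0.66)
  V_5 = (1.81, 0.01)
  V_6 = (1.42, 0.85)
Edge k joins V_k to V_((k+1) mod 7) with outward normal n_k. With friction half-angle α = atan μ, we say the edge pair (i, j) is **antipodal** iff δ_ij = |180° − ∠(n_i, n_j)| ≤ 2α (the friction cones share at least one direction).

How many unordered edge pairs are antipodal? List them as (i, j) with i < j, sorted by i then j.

count = 8; pairs: (0,2), (0,3), (0,4), (1,4), (1,5), (1,6), (2,5), (2,6)

α = atan 0.6 = 30.96°;  2α = 61.93°
n_0 = (-0.6951, +0.7189)
n_1 = (-0.7156, -0.6985)
n_2 = (-0.1777, -0.9841)
n_3 = (+0.6408, -0.7677)
n_4 = (+0.9982, -0.0596)
n_5 = (+0.9070, +0.4211)
n_6 = (+0.5763, +0.8172)
  (0,1): δ = 89.72°  ·
  (0,2): δ = 54.27°  ✓
  (0,3): δ = 4.18°  ✓
  (0,4): δ = 42.55°  ✓
  (0,5): δ = 70.87°  ·
  (0,6): δ = 100.77°  ·
  (1,2): δ = 144.54°  ·
  (1,3): δ = 94.46°  ·
  (1,4): δ = 47.73°  ✓
  (1,5): δ = 19.40°  ✓
  (1,6): δ = 10.50°  ✓
  (2,3): δ = 129.91°  ·
  (2,4): δ = 83.18°  ·
  (2,5): δ = 54.86°  ✓
  (2,6): δ = 24.96°  ✓
  (3,4): δ = 133.27°  ·
  (3,5): δ = 104.95°  ·
  (3,6): δ = 75.05°  ·
  (4,5): δ = 151.68°  ·
  (4,6): δ = 121.78°  ·
  (5,6): δ = 150.10°  ·
antipodal pairs: 8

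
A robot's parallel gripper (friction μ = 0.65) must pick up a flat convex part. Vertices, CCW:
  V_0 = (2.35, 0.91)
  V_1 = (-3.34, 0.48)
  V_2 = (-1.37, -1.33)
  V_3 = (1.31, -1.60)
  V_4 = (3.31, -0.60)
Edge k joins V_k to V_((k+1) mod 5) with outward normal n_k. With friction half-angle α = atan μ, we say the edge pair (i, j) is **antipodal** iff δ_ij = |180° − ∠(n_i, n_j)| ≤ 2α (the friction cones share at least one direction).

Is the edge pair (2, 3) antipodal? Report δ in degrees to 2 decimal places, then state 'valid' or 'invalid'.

δ = 147.68°, invalid

α = atan 0.65 = 33.02°;  2α = 66.05°
edge 2: e_2 = (+2.68, -0.27);  n_2 = (-0.1002, -0.9950)
edge 3: e_3 = (+2.00, +1.00);  n_3 = (+0.4472, -0.8944)
∠(n_2, n_3) = 32.32°
δ = |180° − 32.32°| = 147.68°
147.68° > 2α = 66.05°  →  invalid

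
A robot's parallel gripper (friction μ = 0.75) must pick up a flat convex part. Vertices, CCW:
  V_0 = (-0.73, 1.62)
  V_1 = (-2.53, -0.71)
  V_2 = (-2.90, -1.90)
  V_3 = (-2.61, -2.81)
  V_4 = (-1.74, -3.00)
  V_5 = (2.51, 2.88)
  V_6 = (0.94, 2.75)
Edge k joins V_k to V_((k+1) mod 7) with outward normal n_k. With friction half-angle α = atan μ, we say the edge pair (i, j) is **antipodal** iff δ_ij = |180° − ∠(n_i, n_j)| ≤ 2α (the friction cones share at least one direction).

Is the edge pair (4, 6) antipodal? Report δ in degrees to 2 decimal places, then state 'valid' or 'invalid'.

α = atan 0.75 = 36.87°;  2α = 73.74°
edge 4: e_4 = (+4.25, +5.88);  n_4 = (+0.8105, -0.5858)
edge 6: e_6 = (-1.67, -1.13);  n_6 = (-0.5604, +0.8282)
∠(n_4, n_6) = 159.94°
δ = |180° − 159.94°| = 20.06°
20.06° ≤ 2α = 73.74°  →  valid

δ = 20.06°, valid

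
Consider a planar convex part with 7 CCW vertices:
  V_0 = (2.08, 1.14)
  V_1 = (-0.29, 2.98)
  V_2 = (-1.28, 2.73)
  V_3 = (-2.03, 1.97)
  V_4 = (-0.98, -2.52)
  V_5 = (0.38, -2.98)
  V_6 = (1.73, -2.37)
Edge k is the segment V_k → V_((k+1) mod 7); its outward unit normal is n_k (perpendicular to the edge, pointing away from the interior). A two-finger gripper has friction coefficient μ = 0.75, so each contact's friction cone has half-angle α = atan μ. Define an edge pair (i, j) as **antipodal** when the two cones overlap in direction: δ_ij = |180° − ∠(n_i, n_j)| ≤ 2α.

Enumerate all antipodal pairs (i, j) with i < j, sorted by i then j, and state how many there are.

α = atan 0.75 = 36.87°;  2α = 73.74°
n_0 = (+0.6132, +0.7899)
n_1 = (-0.2448, +0.9696)
n_2 = (-0.7118, +0.7024)
n_3 = (-0.9737, -0.2277)
n_4 = (-0.3204, -0.9473)
n_5 = (+0.4118, -0.9113)
n_6 = (+0.9951, -0.0992)
  (0,1): δ = 128.00°  ·
  (0,2): δ = 96.80°  ·
  (0,3): δ = 39.01°  ✓
  (0,4): δ = 19.14°  ✓
  (0,5): δ = 62.14°  ✓
  (0,6): δ = 122.13°  ·
  (1,2): δ = 148.79°  ·
  (1,3): δ = 91.01°  ·
  (1,4): δ = 32.86°  ✓
  (1,5): δ = 10.14°  ✓
  (1,6): δ = 70.13°  ✓
  (2,3): δ = 122.22°  ·
  (2,4): δ = 64.07°  ✓
  (2,5): δ = 21.06°  ✓
  (2,6): δ = 38.93°  ✓
  (3,4): δ = 121.85°  ·
  (3,5): δ = 78.85°  ·
  (3,6): δ = 18.86°  ✓
  (4,5): δ = 137.00°  ·
  (4,6): δ = 77.01°  ·
  (5,6): δ = 120.01°  ·
antipodal pairs: 10

count = 10; pairs: (0,3), (0,4), (0,5), (1,4), (1,5), (1,6), (2,4), (2,5), (2,6), (3,6)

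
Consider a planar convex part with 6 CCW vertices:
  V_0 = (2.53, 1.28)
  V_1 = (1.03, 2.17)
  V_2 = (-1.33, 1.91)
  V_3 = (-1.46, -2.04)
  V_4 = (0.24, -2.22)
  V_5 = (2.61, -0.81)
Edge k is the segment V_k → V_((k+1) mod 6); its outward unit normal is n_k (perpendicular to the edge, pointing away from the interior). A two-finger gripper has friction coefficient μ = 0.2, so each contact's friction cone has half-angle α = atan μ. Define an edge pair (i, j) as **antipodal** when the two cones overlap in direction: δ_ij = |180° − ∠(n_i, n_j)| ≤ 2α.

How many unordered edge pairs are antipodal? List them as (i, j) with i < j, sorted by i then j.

α = atan 0.2 = 11.31°;  2α = 22.62°
n_0 = (+0.5103, +0.8600)
n_1 = (-0.1095, +0.9940)
n_2 = (-0.9995, +0.0329)
n_3 = (-0.1053, -0.9944)
n_4 = (+0.5113, -0.8594)
n_5 = (+0.9993, +0.0382)
  (0,1): δ = 143.03°  ·
  (0,2): δ = 61.20°  ·
  (0,3): δ = 24.64°  ·
  (0,4): δ = 61.43°  ·
  (0,5): δ = 122.87°  ·
  (1,2): δ = 98.17°  ·
  (1,3): δ = 12.33°  ✓
  (1,4): δ = 24.46°  ·
  (1,5): δ = 85.91°  ·
  (2,3): δ = 94.16°  ·
  (2,4): δ = 57.37°  ·
  (2,5): δ = 4.08°  ✓
  (3,4): δ = 143.21°  ·
  (3,5): δ = 81.76°  ·
  (4,5): δ = 118.56°  ·
antipodal pairs: 2

count = 2; pairs: (1,3), (2,5)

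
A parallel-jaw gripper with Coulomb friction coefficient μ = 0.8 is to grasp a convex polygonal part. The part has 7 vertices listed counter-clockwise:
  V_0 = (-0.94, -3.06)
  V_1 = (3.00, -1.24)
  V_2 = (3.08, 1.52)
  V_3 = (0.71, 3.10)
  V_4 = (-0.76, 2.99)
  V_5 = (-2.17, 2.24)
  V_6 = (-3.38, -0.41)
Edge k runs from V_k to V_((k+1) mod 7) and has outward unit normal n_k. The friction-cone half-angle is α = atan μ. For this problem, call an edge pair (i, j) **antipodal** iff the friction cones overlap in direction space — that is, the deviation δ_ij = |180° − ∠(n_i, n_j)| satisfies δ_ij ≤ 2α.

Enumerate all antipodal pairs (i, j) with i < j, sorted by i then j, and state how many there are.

α = atan 0.8 = 38.66°;  2α = 77.32°
n_0 = (+0.4194, -0.9078)
n_1 = (+0.9996, -0.0290)
n_2 = (+0.5547, +0.8321)
n_3 = (-0.0746, +0.9972)
n_4 = (-0.4696, +0.8829)
n_5 = (-0.9097, +0.4154)
n_6 = (-0.7357, -0.6774)
  (0,1): δ = 116.45°  ·
  (0,2): δ = 58.48°  ✓
  (0,3): δ = 20.51°  ✓
  (0,4): δ = 3.22°  ✓
  (0,5): δ = 40.66°  ✓
  (0,6): δ = 107.84°  ·
  (1,2): δ = 122.03°  ·
  (1,3): δ = 84.06°  ·
  (1,4): δ = 60.33°  ✓
  (1,5): δ = 22.88°  ✓
  (1,6): δ = 44.30°  ✓
  (2,3): δ = 142.03°  ·
  (2,4): δ = 118.30°  ·
  (2,5): δ = 80.85°  ·
  (2,6): δ = 13.67°  ✓
  (3,4): δ = 156.27°  ·
  (3,5): δ = 118.82°  ·
  (3,6): δ = 51.64°  ✓
  (4,5): δ = 142.55°  ·
  (4,6): δ = 75.37°  ✓
  (5,6): δ = 112.82°  ·
antipodal pairs: 10

count = 10; pairs: (0,2), (0,3), (0,4), (0,5), (1,4), (1,5), (1,6), (2,6), (3,6), (4,6)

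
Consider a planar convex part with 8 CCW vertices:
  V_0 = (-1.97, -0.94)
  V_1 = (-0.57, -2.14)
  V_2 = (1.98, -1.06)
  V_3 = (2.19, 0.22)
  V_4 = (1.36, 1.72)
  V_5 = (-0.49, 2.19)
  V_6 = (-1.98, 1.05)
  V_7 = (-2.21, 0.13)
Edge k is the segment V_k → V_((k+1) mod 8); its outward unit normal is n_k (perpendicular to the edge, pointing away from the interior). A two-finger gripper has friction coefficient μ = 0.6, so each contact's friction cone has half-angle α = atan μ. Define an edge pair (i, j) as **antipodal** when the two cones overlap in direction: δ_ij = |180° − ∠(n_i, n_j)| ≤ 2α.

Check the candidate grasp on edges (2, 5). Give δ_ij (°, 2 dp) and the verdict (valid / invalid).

δ = 43.26°, valid

α = atan 0.6 = 30.96°;  2α = 61.93°
edge 2: e_2 = (+0.21, +1.28);  n_2 = (+0.9868, -0.1619)
edge 5: e_5 = (-1.49, -1.14);  n_5 = (-0.6076, +0.7942)
∠(n_2, n_5) = 136.74°
δ = |180° − 136.74°| = 43.26°
43.26° ≤ 2α = 61.93°  →  valid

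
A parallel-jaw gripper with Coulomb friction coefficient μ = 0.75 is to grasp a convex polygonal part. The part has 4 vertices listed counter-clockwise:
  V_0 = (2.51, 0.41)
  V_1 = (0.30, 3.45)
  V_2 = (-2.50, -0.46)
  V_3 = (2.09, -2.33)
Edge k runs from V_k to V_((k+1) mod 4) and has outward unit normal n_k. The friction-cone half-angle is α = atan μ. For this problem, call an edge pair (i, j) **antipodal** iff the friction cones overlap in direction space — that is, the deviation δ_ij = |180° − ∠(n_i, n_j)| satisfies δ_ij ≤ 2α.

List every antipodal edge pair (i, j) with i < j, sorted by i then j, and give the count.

α = atan 0.75 = 36.87°;  2α = 73.74°
n_0 = (+0.8089, +0.5880)
n_1 = (-0.8130, +0.5822)
n_2 = (-0.3773, -0.9261)
n_3 = (+0.9885, -0.1515)
  (0,1): δ = 71.62°  ✓
  (0,2): δ = 31.82°  ✓
  (0,3): δ = 135.27°  ·
  (1,2): δ = 76.56°  ·
  (1,3): δ = 26.89°  ✓
  (2,3): δ = 76.55°  ·
antipodal pairs: 3

count = 3; pairs: (0,1), (0,2), (1,3)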